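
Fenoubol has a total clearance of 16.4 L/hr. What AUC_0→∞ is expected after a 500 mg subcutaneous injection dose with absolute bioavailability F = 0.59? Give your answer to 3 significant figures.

AUC_0→∞ = F × Dose / CL
        = 0.59 × 500 / 16.4 = 17.9878 mg/L·hr

AUC = 18.0 mg/L·hr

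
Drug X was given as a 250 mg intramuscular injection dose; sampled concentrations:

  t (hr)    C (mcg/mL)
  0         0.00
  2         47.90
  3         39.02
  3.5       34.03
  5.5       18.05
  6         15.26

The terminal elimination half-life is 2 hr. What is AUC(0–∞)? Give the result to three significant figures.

Trapezoidal AUC_0→6:
  [0→2]: (0.00+47.90)/2 × 2 = 47.9
  [2→3]: (47.90+39.02)/2 × 1 = 43.46
  [3→3.5]: (39.02+34.03)/2 × 0.5 = 18.2625
  [3.5→5.5]: (34.03+18.05)/2 × 2 = 52.08
  [5.5→6]: (18.05+15.26)/2 × 0.5 = 8.3275
  Sum = 170.03 mcg/mL·hr
k_e = ln2 / t½ = 0.693147 / 2 = 0.3466 hr^-1
Extrapolated tail: C_last / k_e = 15.26 / 0.3466 = 44.028
AUC_0→∞ = 170.03 + 44.028 = 214.058 mcg/mL·hr

AUC = 214 mcg/mL·hr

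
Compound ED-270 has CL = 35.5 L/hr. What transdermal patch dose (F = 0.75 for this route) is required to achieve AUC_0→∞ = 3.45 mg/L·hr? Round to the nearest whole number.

Dose = 163 mg

Dose = CL × AUC_0→∞ / F
     = 35.5 × 3.45 / 0.75 = 163.3 mg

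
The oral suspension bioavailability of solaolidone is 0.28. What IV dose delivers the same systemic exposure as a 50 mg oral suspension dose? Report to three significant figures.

D_iv = 14.0 mg

Systemic exposure from an extravascular dose = F × D_ev, so the equivalent IV dose is F × D_ev.
D_iv = F × D_ev = 0.28 × 50 = 14 mg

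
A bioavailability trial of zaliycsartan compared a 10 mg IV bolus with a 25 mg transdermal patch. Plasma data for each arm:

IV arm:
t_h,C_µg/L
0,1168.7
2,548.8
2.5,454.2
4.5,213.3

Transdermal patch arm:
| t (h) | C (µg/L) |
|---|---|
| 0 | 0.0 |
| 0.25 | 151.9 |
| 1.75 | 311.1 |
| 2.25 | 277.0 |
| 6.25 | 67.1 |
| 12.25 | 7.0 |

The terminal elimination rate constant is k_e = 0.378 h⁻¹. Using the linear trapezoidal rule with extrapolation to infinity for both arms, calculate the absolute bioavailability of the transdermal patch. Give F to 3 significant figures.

F = 0.180

Trapezoidal AUC_0→4.5 (IV):
  [0→2]: (1168.7+548.8)/2 × 2 = 1717.5
  [2→2.5]: (548.8+454.2)/2 × 0.5 = 250.75
  [2.5→4.5]: (454.2+213.3)/2 × 2 = 667.5
  Sum = 2635.75 µg/L·h
IV tail: 213.3/0.378 = 564.286; AUC_iv,0→∞ = 2635.75 + 564.286 = 3200.036 µg/L·h
Trapezoidal AUC_0→12.25 (transdermal patch):
  [0→0.25]: (0.0+151.9)/2 × 0.25 = 18.9875
  [0.25→1.75]: (151.9+311.1)/2 × 1.5 = 347.25
  [1.75→2.25]: (311.1+277.0)/2 × 0.5 = 147.025
  [2.25→6.25]: (277.0+67.1)/2 × 4 = 688.2
  [6.25→12.25]: (67.1+7.0)/2 × 6 = 222.3
  Sum = 1423.7625 µg/L·h
transdermal patch tail: 7.0/0.378 = 18.519; AUC_ev,0→∞ = 1423.7625 + 18.519 = 1442.2815 µg/L·h
F = (AUC_ev/D_ev)/(AUC_iv/D_iv) = (1442.2815/25)/(3200.036/10) = 57.69126/320.0036 = 0.1803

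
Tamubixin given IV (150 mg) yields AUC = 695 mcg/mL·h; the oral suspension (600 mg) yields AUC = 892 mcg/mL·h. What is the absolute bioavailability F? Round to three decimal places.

F = 0.321

F = (AUC_ev / D_ev) / (AUC_iv / D_iv)
  = (892/600) / (695/150)
  = 1.48667 / 4.63333 = 0.3209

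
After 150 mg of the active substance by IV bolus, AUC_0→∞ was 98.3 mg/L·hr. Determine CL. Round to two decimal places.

CL = Dose_iv / AUC_0→∞
   = 150 / 98.3 = 1.52594 L/hr

CL = 1.53 L/hr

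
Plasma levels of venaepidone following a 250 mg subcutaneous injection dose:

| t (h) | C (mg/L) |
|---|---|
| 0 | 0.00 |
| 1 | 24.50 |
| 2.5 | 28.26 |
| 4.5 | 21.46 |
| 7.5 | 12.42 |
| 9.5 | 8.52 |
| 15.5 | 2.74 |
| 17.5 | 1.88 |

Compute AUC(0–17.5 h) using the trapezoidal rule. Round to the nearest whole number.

Trapezoidal AUC_0→17.5:
  [0→1]: (0.00+24.50)/2 × 1 = 12.25
  [1→2.5]: (24.50+28.26)/2 × 1.5 = 39.57
  [2.5→4.5]: (28.26+21.46)/2 × 2 = 49.72
  [4.5→7.5]: (21.46+12.42)/2 × 3 = 50.82
  [7.5→9.5]: (12.42+8.52)/2 × 2 = 20.94
  [9.5→15.5]: (8.52+2.74)/2 × 6 = 33.78
  [15.5→17.5]: (2.74+1.88)/2 × 2 = 4.62
  Sum = 211.7 mg/L·h

AUC = 212 mg/L·h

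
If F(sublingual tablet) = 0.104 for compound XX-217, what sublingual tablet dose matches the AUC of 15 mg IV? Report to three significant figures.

For equal systemic exposure: F × D_ev = D_iv
D_ev = D_iv / F = 15 / 0.104 = 144.231 mg

D_sublingual = 144 mg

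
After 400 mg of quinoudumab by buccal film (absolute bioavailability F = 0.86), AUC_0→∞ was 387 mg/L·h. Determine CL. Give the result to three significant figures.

CL = 0.889 L/h

CL = F × Dose / AUC_0→∞
   = 0.86 × 400 / 387 = 0.888889 L/h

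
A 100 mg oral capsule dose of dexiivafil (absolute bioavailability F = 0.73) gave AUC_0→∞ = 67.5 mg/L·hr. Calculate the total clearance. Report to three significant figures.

CL = F × Dose / AUC_0→∞
   = 0.73 × 100 / 67.5 = 1.08148 L/hr

CL = 1.08 L/hr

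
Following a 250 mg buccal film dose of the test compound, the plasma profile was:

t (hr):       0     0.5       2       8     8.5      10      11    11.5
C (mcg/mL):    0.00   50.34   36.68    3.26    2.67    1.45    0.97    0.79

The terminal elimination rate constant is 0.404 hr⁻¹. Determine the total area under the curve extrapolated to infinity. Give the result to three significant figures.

Trapezoidal AUC_0→11.5:
  [0→0.5]: (0.00+50.34)/2 × 0.5 = 12.585
  [0.5→2]: (50.34+36.68)/2 × 1.5 = 65.265
  [2→8]: (36.68+3.26)/2 × 6 = 119.82
  [8→8.5]: (3.26+2.67)/2 × 0.5 = 1.4825
  [8.5→10]: (2.67+1.45)/2 × 1.5 = 3.09
  [10→11]: (1.45+0.97)/2 × 1 = 1.21
  [11→11.5]: (0.97+0.79)/2 × 0.5 = 0.44
  Sum = 203.8925 mcg/mL·hr
Extrapolated tail: C_last / k_e = 0.79 / 0.404 = 1.955
AUC_0→∞ = 203.8925 + 1.955 = 205.8475 mcg/mL·hr

AUC = 206 mcg/mL·hr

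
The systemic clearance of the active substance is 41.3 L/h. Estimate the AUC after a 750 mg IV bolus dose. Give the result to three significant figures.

AUC = 18.2 mg/L·h

AUC_0→∞ = Dose_iv / CL
        = 750 / 41.3 = 18.1598 mg/L·h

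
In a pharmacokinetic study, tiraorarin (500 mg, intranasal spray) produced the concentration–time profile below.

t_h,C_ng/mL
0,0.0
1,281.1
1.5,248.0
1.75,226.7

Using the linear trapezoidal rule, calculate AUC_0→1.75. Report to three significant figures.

AUC = 332 ng/mL·h

Trapezoidal AUC_0→1.75:
  [0→1]: (0.0+281.1)/2 × 1 = 140.55
  [1→1.5]: (281.1+248.0)/2 × 0.5 = 132.275
  [1.5→1.75]: (248.0+226.7)/2 × 0.25 = 59.3375
  Sum = 332.1625 ng/mL·h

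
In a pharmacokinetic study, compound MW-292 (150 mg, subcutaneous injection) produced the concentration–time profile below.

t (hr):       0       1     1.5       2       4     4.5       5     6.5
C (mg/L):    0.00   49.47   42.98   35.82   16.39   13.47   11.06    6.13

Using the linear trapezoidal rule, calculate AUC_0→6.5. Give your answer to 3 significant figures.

Trapezoidal AUC_0→6.5:
  [0→1]: (0.00+49.47)/2 × 1 = 24.735
  [1→1.5]: (49.47+42.98)/2 × 0.5 = 23.1125
  [1.5→2]: (42.98+35.82)/2 × 0.5 = 19.7
  [2→4]: (35.82+16.39)/2 × 2 = 52.21
  [4→4.5]: (16.39+13.47)/2 × 0.5 = 7.465
  [4.5→5]: (13.47+11.06)/2 × 0.5 = 6.1325
  [5→6.5]: (11.06+6.13)/2 × 1.5 = 12.8925
  Sum = 146.2475 mg/L·hr

AUC = 146 mg/L·hr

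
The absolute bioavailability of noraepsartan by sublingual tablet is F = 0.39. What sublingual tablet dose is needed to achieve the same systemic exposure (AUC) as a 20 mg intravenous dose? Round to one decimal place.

D_sublingual = 51.3 mg

For equal systemic exposure: F × D_ev = D_iv
D_ev = D_iv / F = 20 / 0.39 = 51.2821 mg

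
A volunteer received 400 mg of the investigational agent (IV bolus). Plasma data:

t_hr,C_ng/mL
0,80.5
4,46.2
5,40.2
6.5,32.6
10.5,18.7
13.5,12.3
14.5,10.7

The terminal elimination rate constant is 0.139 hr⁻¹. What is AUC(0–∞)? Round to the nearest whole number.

Trapezoidal AUC_0→14.5:
  [0→4]: (80.5+46.2)/2 × 4 = 253.4
  [4→5]: (46.2+40.2)/2 × 1 = 43.2
  [5→6.5]: (40.2+32.6)/2 × 1.5 = 54.6
  [6.5→10.5]: (32.6+18.7)/2 × 4 = 102.6
  [10.5→13.5]: (18.7+12.3)/2 × 3 = 46.5
  [13.5→14.5]: (12.3+10.7)/2 × 1 = 11.5
  Sum = 511.8 ng/mL·hr
Extrapolated tail: C_last / k_e = 10.7 / 0.139 = 76.978
AUC_0→∞ = 511.8 + 76.978 = 588.778 ng/mL·hr

AUC = 589 ng/mL·hr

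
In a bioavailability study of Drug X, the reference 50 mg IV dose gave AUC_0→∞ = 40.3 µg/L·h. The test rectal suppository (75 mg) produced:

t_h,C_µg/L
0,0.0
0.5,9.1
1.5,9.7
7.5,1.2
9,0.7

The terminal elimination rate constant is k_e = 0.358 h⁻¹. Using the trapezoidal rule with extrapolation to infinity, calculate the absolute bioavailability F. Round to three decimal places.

Trapezoidal AUC_0→9 (rectal suppository):
  [0→0.5]: (0.0+9.1)/2 × 0.5 = 2.275
  [0.5→1.5]: (9.1+9.7)/2 × 1 = 9.4
  [1.5→7.5]: (9.7+1.2)/2 × 6 = 32.7
  [7.5→9]: (1.2+0.7)/2 × 1.5 = 1.425
  Sum = 45.8 µg/L·h
Tail: C_last/k_e = 0.7/0.358 = 1.955
AUC_0→∞ (rectal suppository) = 45.8 + 1.955 = 47.755 µg/L·h
F = (AUC_ev/D_ev)/(AUC_iv/D_iv) = (47.755/75)/(40.3/50) = 0.636733/0.806 = 0.7900

F = 0.790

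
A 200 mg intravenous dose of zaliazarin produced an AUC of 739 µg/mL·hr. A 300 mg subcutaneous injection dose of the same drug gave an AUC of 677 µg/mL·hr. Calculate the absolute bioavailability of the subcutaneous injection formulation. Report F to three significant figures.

F = 0.611

F = (AUC_ev / D_ev) / (AUC_iv / D_iv)
  = (677/300) / (739/200)
  = 2.25667 / 3.695 = 0.6107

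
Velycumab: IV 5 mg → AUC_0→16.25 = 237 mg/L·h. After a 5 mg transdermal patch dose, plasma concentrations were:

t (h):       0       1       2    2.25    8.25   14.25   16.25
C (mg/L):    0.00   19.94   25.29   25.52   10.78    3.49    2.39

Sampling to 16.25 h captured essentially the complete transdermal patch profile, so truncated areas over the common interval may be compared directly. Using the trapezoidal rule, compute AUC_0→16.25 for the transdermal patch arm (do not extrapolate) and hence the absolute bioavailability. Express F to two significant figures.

F = 0.83

Trapezoidal AUC_0→16.25 (transdermal patch):
  [0→1]: (0.00+19.94)/2 × 1 = 9.97
  [1→2]: (19.94+25.29)/2 × 1 = 22.615
  [2→2.25]: (25.29+25.52)/2 × 0.25 = 6.35125
  [2.25→8.25]: (25.52+10.78)/2 × 6 = 108.9
  [8.25→14.25]: (10.78+3.49)/2 × 6 = 42.81
  [14.25→16.25]: (3.49+2.39)/2 × 2 = 5.88
  Sum = 196.52625 mg/L·h
F = (AUC_ev/D_ev)/(AUC_iv/D_iv) = (196.52625/5)/(237/5) = 39.30525/47.4 = 0.8292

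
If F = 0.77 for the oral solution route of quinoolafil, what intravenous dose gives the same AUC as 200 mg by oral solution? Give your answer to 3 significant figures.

D_iv = 154 mg

Systemic exposure from an extravascular dose = F × D_ev, so the equivalent IV dose is F × D_ev.
D_iv = F × D_ev = 0.77 × 200 = 154 mg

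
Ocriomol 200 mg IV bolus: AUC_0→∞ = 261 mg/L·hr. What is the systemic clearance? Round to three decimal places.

CL = Dose_iv / AUC_0→∞
   = 200 / 261 = 0.766284 L/hr

CL = 0.766 L/hr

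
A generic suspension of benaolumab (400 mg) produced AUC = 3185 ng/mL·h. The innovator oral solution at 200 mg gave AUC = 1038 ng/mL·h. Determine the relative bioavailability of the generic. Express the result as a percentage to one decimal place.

F_rel = 153.4%

F_rel = (AUC_test/D_test) / (AUC_ref/D_ref)
      = (3185/400) / (1038/200)
      = 7.9625 / 5.19 = 1.5342 = 153.42%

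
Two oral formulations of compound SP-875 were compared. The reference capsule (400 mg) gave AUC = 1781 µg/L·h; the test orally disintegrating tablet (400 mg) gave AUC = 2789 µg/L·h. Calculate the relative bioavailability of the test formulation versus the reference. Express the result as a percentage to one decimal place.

F_rel = (AUC_test/D_test) / (AUC_ref/D_ref)
      = (2789/400) / (1781/400)
      = 6.9725 / 4.4525 = 1.5660 = 156.60%

F_rel = 156.6%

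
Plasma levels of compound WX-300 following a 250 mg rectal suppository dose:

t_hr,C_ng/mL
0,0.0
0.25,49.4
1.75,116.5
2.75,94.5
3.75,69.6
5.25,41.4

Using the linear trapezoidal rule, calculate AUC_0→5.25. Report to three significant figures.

AUC = 401 ng/mL·hr

Trapezoidal AUC_0→5.25:
  [0→0.25]: (0.0+49.4)/2 × 0.25 = 6.175
  [0.25→1.75]: (49.4+116.5)/2 × 1.5 = 124.425
  [1.75→2.75]: (116.5+94.5)/2 × 1 = 105.5
  [2.75→3.75]: (94.5+69.6)/2 × 1 = 82.05
  [3.75→5.25]: (69.6+41.4)/2 × 1.5 = 83.25
  Sum = 401.4 ng/mL·hr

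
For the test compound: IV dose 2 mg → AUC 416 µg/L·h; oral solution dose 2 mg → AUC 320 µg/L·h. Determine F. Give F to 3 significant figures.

F = 0.769

F = (AUC_ev / D_ev) / (AUC_iv / D_iv)
  = (320/2) / (416/2)
  = 160 / 208 = 0.7692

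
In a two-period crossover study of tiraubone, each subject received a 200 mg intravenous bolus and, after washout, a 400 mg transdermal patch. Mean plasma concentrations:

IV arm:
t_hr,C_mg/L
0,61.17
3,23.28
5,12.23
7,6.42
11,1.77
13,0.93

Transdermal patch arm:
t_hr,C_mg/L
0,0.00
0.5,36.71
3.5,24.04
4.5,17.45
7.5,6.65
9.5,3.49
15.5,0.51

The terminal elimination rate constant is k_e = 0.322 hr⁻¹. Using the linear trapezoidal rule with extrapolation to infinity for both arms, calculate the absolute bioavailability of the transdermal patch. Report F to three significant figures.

F = 0.446

Trapezoidal AUC_0→13 (IV):
  [0→3]: (61.17+23.28)/2 × 3 = 126.675
  [3→5]: (23.28+12.23)/2 × 2 = 35.51
  [5→7]: (12.23+6.42)/2 × 2 = 18.65
  [7→11]: (6.42+1.77)/2 × 4 = 16.38
  [11→13]: (1.77+0.93)/2 × 2 = 2.7
  Sum = 199.915 mg/L·hr
IV tail: 0.93/0.322 = 2.888; AUC_iv,0→∞ = 199.915 + 2.888 = 202.803 mg/L·hr
Trapezoidal AUC_0→15.5 (transdermal patch):
  [0→0.5]: (0.00+36.71)/2 × 0.5 = 9.1775
  [0.5→3.5]: (36.71+24.04)/2 × 3 = 91.125
  [3.5→4.5]: (24.04+17.45)/2 × 1 = 20.745
  [4.5→7.5]: (17.45+6.65)/2 × 3 = 36.15
  [7.5→9.5]: (6.65+3.49)/2 × 2 = 10.14
  [9.5→15.5]: (3.49+0.51)/2 × 6 = 12.0
  Sum = 179.3375 mg/L·hr
transdermal patch tail: 0.51/0.322 = 1.584; AUC_ev,0→∞ = 179.3375 + 1.584 = 180.9215 mg/L·hr
F = (AUC_ev/D_ev)/(AUC_iv/D_iv) = (180.9215/400)/(202.803/200) = 0.45230375/1.014015 = 0.4461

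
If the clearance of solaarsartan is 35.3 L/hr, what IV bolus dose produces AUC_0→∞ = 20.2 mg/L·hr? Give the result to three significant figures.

Dose = 713 mg

Dose_iv = CL × AUC_0→∞
     = 35.3 × 20.2 = 713.06 mg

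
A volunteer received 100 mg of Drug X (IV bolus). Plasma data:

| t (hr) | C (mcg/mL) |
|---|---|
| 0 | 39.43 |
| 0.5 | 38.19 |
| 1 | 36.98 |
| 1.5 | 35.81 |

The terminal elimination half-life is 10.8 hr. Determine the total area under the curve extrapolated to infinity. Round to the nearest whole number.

AUC = 614 mcg/mL·hr

Trapezoidal AUC_0→1.5:
  [0→0.5]: (39.43+38.19)/2 × 0.5 = 19.405
  [0.5→1]: (38.19+36.98)/2 × 0.5 = 18.7925
  [1→1.5]: (36.98+35.81)/2 × 0.5 = 18.1975
  Sum = 56.395 mcg/mL·hr
k_e = ln2 / t½ = 0.693147 / 10.8 = 0.0642 hr^-1
Extrapolated tail: C_last / k_e = 35.81 / 0.0642 = 557.788
AUC_0→∞ = 56.395 + 557.788 = 614.183 mcg/mL·hr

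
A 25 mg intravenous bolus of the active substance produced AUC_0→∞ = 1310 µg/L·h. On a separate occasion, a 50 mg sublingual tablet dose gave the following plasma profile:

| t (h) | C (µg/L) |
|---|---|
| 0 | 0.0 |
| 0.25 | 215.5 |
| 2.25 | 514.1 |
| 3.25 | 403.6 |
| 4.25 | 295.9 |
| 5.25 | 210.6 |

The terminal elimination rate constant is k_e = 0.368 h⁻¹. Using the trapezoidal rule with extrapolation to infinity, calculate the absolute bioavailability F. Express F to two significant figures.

F = 0.91

Trapezoidal AUC_0→5.25 (sublingual tablet):
  [0→0.25]: (0.0+215.5)/2 × 0.25 = 26.9375
  [0.25→2.25]: (215.5+514.1)/2 × 2 = 729.6
  [2.25→3.25]: (514.1+403.6)/2 × 1 = 458.85
  [3.25→4.25]: (403.6+295.9)/2 × 1 = 349.75
  [4.25→5.25]: (295.9+210.6)/2 × 1 = 253.25
  Sum = 1818.3875 µg/L·h
Tail: C_last/k_e = 210.6/0.368 = 572.283
AUC_0→∞ (sublingual tablet) = 1818.3875 + 572.283 = 2390.6705 µg/L·h
F = (AUC_ev/D_ev)/(AUC_iv/D_iv) = (2390.6705/50)/(1310/25) = 47.81341/52.4 = 0.9125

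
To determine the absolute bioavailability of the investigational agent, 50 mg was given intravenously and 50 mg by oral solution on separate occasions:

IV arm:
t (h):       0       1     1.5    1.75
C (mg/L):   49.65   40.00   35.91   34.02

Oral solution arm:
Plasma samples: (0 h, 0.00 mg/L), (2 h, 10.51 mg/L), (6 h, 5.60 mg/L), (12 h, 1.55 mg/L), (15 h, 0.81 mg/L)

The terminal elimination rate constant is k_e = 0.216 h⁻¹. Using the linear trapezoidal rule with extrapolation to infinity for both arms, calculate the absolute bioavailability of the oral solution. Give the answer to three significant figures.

F = 0.311

Trapezoidal AUC_0→1.75 (IV):
  [0→1]: (49.65+40.00)/2 × 1 = 44.825
  [1→1.5]: (40.00+35.91)/2 × 0.5 = 18.9775
  [1.5→1.75]: (35.91+34.02)/2 × 0.25 = 8.74125
  Sum = 72.54375 mg/L·h
IV tail: 34.02/0.216 = 157.500; AUC_iv,0→∞ = 72.54375 + 157.500 = 230.04375 mg/L·h
Trapezoidal AUC_0→15 (oral solution):
  [0→2]: (0.00+10.51)/2 × 2 = 10.51
  [2→6]: (10.51+5.60)/2 × 4 = 32.22
  [6→12]: (5.60+1.55)/2 × 6 = 21.45
  [12→15]: (1.55+0.81)/2 × 3 = 3.54
  Sum = 67.72 mg/L·h
oral solution tail: 0.81/0.216 = 3.750; AUC_ev,0→∞ = 67.72 + 3.750 = 71.47 mg/L·h
F = (AUC_ev/D_ev)/(AUC_iv/D_iv) = (71.47/50)/(230.04375/50) = 1.4294/4.600875 = 0.3107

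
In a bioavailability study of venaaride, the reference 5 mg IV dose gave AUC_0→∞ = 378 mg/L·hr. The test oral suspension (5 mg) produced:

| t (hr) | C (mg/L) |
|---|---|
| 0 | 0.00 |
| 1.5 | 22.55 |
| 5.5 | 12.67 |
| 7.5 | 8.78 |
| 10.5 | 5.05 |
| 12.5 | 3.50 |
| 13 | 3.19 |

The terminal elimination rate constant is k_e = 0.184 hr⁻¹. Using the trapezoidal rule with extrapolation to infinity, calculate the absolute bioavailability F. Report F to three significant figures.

Trapezoidal AUC_0→13 (oral suspension):
  [0→1.5]: (0.00+22.55)/2 × 1.5 = 16.9125
  [1.5→5.5]: (22.55+12.67)/2 × 4 = 70.44
  [5.5→7.5]: (12.67+8.78)/2 × 2 = 21.45
  [7.5→10.5]: (8.78+5.05)/2 × 3 = 20.745
  [10.5→12.5]: (5.05+3.50)/2 × 2 = 8.55
  [12.5→13]: (3.50+3.19)/2 × 0.5 = 1.6725
  Sum = 139.77 mg/L·hr
Tail: C_last/k_e = 3.19/0.184 = 17.337
AUC_0→∞ (oral suspension) = 139.77 + 17.337 = 157.107 mg/L·hr
F = (AUC_ev/D_ev)/(AUC_iv/D_iv) = (157.107/5)/(378/5) = 31.4214/75.6 = 0.4156

F = 0.416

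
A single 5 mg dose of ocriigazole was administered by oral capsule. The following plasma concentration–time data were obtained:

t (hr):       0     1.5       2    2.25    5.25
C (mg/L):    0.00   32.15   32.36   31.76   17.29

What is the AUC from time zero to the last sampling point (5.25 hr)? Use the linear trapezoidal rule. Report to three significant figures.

Trapezoidal AUC_0→5.25:
  [0→1.5]: (0.00+32.15)/2 × 1.5 = 24.1125
  [1.5→2]: (32.15+32.36)/2 × 0.5 = 16.1275
  [2→2.25]: (32.36+31.76)/2 × 0.25 = 8.015
  [2.25→5.25]: (31.76+17.29)/2 × 3 = 73.575
  Sum = 121.83 mg/L·hr

AUC = 122 mg/L·hr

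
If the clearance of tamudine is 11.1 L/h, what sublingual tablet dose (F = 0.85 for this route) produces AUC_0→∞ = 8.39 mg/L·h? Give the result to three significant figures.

Dose = 110 mg

Dose = CL × AUC_0→∞ / F
     = 11.1 × 8.39 / 0.85 = 109.564 mg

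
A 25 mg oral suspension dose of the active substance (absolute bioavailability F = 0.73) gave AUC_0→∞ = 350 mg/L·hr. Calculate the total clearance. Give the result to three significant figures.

CL = 0.0521 L/hr

CL = F × Dose / AUC_0→∞
   = 0.73 × 25 / 350 = 0.0521429 L/hr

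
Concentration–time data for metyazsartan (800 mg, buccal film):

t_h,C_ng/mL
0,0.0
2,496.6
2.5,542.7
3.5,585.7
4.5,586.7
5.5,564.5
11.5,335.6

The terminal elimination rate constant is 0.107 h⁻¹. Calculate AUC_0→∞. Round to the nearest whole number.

Trapezoidal AUC_0→11.5:
  [0→2]: (0.0+496.6)/2 × 2 = 496.6
  [2→2.5]: (496.6+542.7)/2 × 0.5 = 259.825
  [2.5→3.5]: (542.7+585.7)/2 × 1 = 564.2
  [3.5→4.5]: (585.7+586.7)/2 × 1 = 586.2
  [4.5→5.5]: (586.7+564.5)/2 × 1 = 575.6
  [5.5→11.5]: (564.5+335.6)/2 × 6 = 2700.3
  Sum = 5182.725 ng/mL·h
Extrapolated tail: C_last / k_e = 335.6 / 0.107 = 3136.449
AUC_0→∞ = 5182.725 + 3136.449 = 8319.174 ng/mL·h

AUC = 8319 ng/mL·h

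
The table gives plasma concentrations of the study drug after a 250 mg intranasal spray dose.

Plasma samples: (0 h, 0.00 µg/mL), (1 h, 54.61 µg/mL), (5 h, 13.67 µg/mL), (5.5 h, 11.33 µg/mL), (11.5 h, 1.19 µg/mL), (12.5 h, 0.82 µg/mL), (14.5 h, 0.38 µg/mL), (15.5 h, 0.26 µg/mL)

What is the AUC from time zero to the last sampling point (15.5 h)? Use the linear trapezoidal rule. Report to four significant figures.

Trapezoidal AUC_0→15.5:
  [0→1]: (0.00+54.61)/2 × 1 = 27.305
  [1→5]: (54.61+13.67)/2 × 4 = 136.56
  [5→5.5]: (13.67+11.33)/2 × 0.5 = 6.25
  [5.5→11.5]: (11.33+1.19)/2 × 6 = 37.56
  [11.5→12.5]: (1.19+0.82)/2 × 1 = 1.005
  [12.5→14.5]: (0.82+0.38)/2 × 2 = 1.2
  [14.5→15.5]: (0.38+0.26)/2 × 1 = 0.32
  Sum = 210.2 µg/mL·h

AUC = 210.2 µg/mL·h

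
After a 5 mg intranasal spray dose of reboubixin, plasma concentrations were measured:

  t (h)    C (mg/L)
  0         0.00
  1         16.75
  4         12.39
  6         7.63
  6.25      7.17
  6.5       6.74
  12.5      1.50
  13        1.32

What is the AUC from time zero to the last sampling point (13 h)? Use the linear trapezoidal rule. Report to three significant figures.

Trapezoidal AUC_0→13:
  [0→1]: (0.00+16.75)/2 × 1 = 8.375
  [1→4]: (16.75+12.39)/2 × 3 = 43.71
  [4→6]: (12.39+7.63)/2 × 2 = 20.02
  [6→6.25]: (7.63+7.17)/2 × 0.25 = 1.85
  [6.25→6.5]: (7.17+6.74)/2 × 0.25 = 1.73875
  [6.5→12.5]: (6.74+1.50)/2 × 6 = 24.72
  [12.5→13]: (1.50+1.32)/2 × 0.5 = 0.705
  Sum = 101.11875 mg/L·h

AUC = 101 mg/L·h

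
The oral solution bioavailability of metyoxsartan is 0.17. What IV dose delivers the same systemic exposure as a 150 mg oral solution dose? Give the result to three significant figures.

Systemic exposure from an extravascular dose = F × D_ev, so the equivalent IV dose is F × D_ev.
D_iv = F × D_ev = 0.17 × 150 = 25.5 mg

D_iv = 25.5 mg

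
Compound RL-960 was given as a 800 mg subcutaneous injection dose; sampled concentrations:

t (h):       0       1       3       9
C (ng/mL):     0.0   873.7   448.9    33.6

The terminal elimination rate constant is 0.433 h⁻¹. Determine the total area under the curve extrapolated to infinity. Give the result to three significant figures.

Trapezoidal AUC_0→9:
  [0→1]: (0.0+873.7)/2 × 1 = 436.85
  [1→3]: (873.7+448.9)/2 × 2 = 1322.6
  [3→9]: (448.9+33.6)/2 × 6 = 1447.5
  Sum = 3206.95 ng/mL·h
Extrapolated tail: C_last / k_e = 33.6 / 0.433 = 77.598
AUC_0→∞ = 3206.95 + 77.598 = 3284.548 ng/mL·h

AUC = 3280 ng/mL·h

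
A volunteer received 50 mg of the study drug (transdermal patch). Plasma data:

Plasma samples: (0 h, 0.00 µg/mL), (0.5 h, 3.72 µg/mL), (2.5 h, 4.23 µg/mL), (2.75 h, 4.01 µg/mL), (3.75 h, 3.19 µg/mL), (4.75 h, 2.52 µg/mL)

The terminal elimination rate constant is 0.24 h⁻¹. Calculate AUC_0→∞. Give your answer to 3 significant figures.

Trapezoidal AUC_0→4.75:
  [0→0.5]: (0.00+3.72)/2 × 0.5 = 0.93
  [0.5→2.5]: (3.72+4.23)/2 × 2 = 7.95
  [2.5→2.75]: (4.23+4.01)/2 × 0.25 = 1.03
  [2.75→3.75]: (4.01+3.19)/2 × 1 = 3.6
  [3.75→4.75]: (3.19+2.52)/2 × 1 = 2.855
  Sum = 16.365 µg/mL·h
Extrapolated tail: C_last / k_e = 2.52 / 0.24 = 10.500
AUC_0→∞ = 16.365 + 10.500 = 26.865 µg/mL·h

AUC = 26.9 µg/mL·h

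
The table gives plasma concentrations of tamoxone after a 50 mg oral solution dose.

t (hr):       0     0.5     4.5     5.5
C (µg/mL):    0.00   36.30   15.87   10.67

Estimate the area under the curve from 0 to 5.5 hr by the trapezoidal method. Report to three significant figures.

AUC = 127 µg/mL·hr

Trapezoidal AUC_0→5.5:
  [0→0.5]: (0.00+36.30)/2 × 0.5 = 9.075
  [0.5→4.5]: (36.30+15.87)/2 × 4 = 104.34
  [4.5→5.5]: (15.87+10.67)/2 × 1 = 13.27
  Sum = 126.685 µg/mL·hr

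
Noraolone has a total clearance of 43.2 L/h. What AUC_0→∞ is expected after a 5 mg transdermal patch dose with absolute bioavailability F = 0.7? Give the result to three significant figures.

AUC = 0.0810 mg/L·h

AUC_0→∞ = F × Dose / CL
        = 0.7 × 5 / 43.2 = 0.0810185 mg/L·h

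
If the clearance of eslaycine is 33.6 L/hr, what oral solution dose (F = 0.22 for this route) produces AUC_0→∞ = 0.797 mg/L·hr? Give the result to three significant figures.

Dose = CL × AUC_0→∞ / F
     = 33.6 × 0.797 / 0.22 = 121.724 mg

Dose = 122 mg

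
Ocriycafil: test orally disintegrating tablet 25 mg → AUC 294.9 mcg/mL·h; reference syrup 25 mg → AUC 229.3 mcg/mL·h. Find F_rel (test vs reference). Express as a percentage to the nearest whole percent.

F_rel = (AUC_test/D_test) / (AUC_ref/D_ref)
      = (294.9/25) / (229.3/25)
      = 11.796 / 9.172 = 1.2861 = 128.61%

F_rel = 129%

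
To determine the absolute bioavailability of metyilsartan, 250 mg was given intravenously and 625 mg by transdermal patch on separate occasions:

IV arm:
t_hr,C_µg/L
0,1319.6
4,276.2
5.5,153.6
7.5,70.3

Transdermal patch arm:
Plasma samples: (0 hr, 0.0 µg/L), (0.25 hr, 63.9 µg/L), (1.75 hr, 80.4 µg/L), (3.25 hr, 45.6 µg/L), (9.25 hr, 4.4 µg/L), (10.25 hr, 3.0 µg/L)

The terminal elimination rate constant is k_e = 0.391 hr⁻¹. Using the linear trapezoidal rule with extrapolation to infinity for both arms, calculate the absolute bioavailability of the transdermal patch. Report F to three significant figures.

F = 0.0380

Trapezoidal AUC_0→7.5 (IV):
  [0→4]: (1319.6+276.2)/2 × 4 = 3191.6
  [4→5.5]: (276.2+153.6)/2 × 1.5 = 322.35
  [5.5→7.5]: (153.6+70.3)/2 × 2 = 223.9
  Sum = 3737.85 µg/L·hr
IV tail: 70.3/0.391 = 179.795; AUC_iv,0→∞ = 3737.85 + 179.795 = 3917.645 µg/L·hr
Trapezoidal AUC_0→10.25 (transdermal patch):
  [0→0.25]: (0.0+63.9)/2 × 0.25 = 7.9875
  [0.25→1.75]: (63.9+80.4)/2 × 1.5 = 108.225
  [1.75→3.25]: (80.4+45.6)/2 × 1.5 = 94.5
  [3.25→9.25]: (45.6+4.4)/2 × 6 = 150.0
  [9.25→10.25]: (4.4+3.0)/2 × 1 = 3.7
  Sum = 364.4125 µg/L·hr
transdermal patch tail: 3.0/0.391 = 7.673; AUC_ev,0→∞ = 364.4125 + 7.673 = 372.0855 µg/L·hr
F = (AUC_ev/D_ev)/(AUC_iv/D_iv) = (372.0855/625)/(3917.645/250) = 0.5953368/15.67058 = 0.0380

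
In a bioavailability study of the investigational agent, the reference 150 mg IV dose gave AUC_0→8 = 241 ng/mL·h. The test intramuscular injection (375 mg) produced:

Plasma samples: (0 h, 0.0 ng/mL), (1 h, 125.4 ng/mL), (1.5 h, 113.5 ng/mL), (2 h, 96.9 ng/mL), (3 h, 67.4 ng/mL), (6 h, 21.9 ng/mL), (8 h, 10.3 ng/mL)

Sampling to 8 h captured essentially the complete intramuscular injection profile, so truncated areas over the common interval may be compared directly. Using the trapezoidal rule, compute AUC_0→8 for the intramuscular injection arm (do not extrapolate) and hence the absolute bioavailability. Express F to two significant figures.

Trapezoidal AUC_0→8 (intramuscular injection):
  [0→1]: (0.0+125.4)/2 × 1 = 62.7
  [1→1.5]: (125.4+113.5)/2 × 0.5 = 59.725
  [1.5→2]: (113.5+96.9)/2 × 0.5 = 52.6
  [2→3]: (96.9+67.4)/2 × 1 = 82.15
  [3→6]: (67.4+21.9)/2 × 3 = 133.95
  [6→8]: (21.9+10.3)/2 × 2 = 32.2
  Sum = 423.325 ng/mL·h
F = (AUC_ev/D_ev)/(AUC_iv/D_iv) = (423.325/375)/(241/150) = 1.12887/1.60667 = 0.7026

F = 0.70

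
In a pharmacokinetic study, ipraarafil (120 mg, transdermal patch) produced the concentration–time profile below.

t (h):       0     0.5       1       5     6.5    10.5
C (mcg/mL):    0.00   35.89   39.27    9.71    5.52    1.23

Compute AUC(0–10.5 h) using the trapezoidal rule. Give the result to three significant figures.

Trapezoidal AUC_0→10.5:
  [0→0.5]: (0.00+35.89)/2 × 0.5 = 8.9725
  [0.5→1]: (35.89+39.27)/2 × 0.5 = 18.79
  [1→5]: (39.27+9.71)/2 × 4 = 97.96
  [5→6.5]: (9.71+5.52)/2 × 1.5 = 11.4225
  [6.5→10.5]: (5.52+1.23)/2 × 4 = 13.5
  Sum = 150.645 mcg/mL·h

AUC = 151 mcg/mL·h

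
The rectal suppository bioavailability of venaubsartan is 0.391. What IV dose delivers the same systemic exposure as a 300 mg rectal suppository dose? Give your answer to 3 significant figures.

Systemic exposure from an extravascular dose = F × D_ev, so the equivalent IV dose is F × D_ev.
D_iv = F × D_ev = 0.391 × 300 = 117.3 mg

D_iv = 117 mg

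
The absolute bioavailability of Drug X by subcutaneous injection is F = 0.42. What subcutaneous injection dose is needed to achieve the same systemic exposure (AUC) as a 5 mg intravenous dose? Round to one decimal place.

D_subcutaneous = 11.9 mg

For equal systemic exposure: F × D_ev = D_iv
D_ev = D_iv / F = 5 / 0.42 = 11.9048 mg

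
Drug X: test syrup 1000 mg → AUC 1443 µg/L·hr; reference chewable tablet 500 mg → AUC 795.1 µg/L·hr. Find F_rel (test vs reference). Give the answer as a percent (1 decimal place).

F_rel = 90.7%

F_rel = (AUC_test/D_test) / (AUC_ref/D_ref)
      = (1443/1000) / (795.1/500)
      = 1.443 / 1.5902 = 0.9074 = 90.74%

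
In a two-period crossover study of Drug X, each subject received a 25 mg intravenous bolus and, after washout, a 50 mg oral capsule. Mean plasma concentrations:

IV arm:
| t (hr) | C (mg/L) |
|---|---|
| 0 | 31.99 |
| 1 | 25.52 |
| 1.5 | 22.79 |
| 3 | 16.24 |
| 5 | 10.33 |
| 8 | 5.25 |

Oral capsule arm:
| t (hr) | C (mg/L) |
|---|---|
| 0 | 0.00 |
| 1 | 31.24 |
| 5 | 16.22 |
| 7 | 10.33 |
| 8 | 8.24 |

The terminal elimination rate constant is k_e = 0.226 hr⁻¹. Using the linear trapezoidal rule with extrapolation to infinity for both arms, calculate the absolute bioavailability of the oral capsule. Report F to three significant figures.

Trapezoidal AUC_0→8 (IV):
  [0→1]: (31.99+25.52)/2 × 1 = 28.755
  [1→1.5]: (25.52+22.79)/2 × 0.5 = 12.0775
  [1.5→3]: (22.79+16.24)/2 × 1.5 = 29.2725
  [3→5]: (16.24+10.33)/2 × 2 = 26.57
  [5→8]: (10.33+5.25)/2 × 3 = 23.37
  Sum = 120.045 mg/L·hr
IV tail: 5.25/0.226 = 23.230; AUC_iv,0→∞ = 120.045 + 23.230 = 143.275 mg/L·hr
Trapezoidal AUC_0→8 (oral capsule):
  [0→1]: (0.00+31.24)/2 × 1 = 15.62
  [1→5]: (31.24+16.22)/2 × 4 = 94.92
  [5→7]: (16.22+10.33)/2 × 2 = 26.55
  [7→8]: (10.33+8.24)/2 × 1 = 9.285
  Sum = 146.375 mg/L·hr
oral capsule tail: 8.24/0.226 = 36.460; AUC_ev,0→∞ = 146.375 + 36.460 = 182.835 mg/L·hr
F = (AUC_ev/D_ev)/(AUC_iv/D_iv) = (182.835/50)/(143.275/25) = 3.6567/5.731 = 0.6381

F = 0.638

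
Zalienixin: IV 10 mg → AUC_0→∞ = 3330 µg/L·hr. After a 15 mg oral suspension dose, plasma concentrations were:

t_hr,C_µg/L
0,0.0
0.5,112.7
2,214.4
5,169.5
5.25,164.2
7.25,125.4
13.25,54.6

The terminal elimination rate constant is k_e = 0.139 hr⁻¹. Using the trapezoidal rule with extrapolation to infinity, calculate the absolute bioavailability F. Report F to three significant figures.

F = 0.423

Trapezoidal AUC_0→13.25 (oral suspension):
  [0→0.5]: (0.0+112.7)/2 × 0.5 = 28.175
  [0.5→2]: (112.7+214.4)/2 × 1.5 = 245.325
  [2→5]: (214.4+169.5)/2 × 3 = 575.85
  [5→5.25]: (169.5+164.2)/2 × 0.25 = 41.7125
  [5.25→7.25]: (164.2+125.4)/2 × 2 = 289.6
  [7.25→13.25]: (125.4+54.6)/2 × 6 = 540.0
  Sum = 1720.6625 µg/L·hr
Tail: C_last/k_e = 54.6/0.139 = 392.806
AUC_0→∞ (oral suspension) = 1720.6625 + 392.806 = 2113.4685 µg/L·hr
F = (AUC_ev/D_ev)/(AUC_iv/D_iv) = (2113.4685/15)/(3330/10) = 140.8979/333 = 0.4231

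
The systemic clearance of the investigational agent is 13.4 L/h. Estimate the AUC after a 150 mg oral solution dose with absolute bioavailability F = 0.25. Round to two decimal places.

AUC_0→∞ = F × Dose / CL
        = 0.25 × 150 / 13.4 = 2.79851 mg/L·h

AUC = 2.80 mg/L·h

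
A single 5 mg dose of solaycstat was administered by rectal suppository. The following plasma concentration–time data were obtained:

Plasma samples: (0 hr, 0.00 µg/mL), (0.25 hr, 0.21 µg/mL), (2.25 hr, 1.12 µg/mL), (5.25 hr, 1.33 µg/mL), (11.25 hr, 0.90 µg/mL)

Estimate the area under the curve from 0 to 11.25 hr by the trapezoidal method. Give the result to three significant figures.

Trapezoidal AUC_0→11.25:
  [0→0.25]: (0.00+0.21)/2 × 0.25 = 0.02625
  [0.25→2.25]: (0.21+1.12)/2 × 2 = 1.33
  [2.25→5.25]: (1.12+1.33)/2 × 3 = 3.675
  [5.25→11.25]: (1.33+0.90)/2 × 6 = 6.69
  Sum = 11.72125 µg/mL·hr

AUC = 11.7 µg/mL·hr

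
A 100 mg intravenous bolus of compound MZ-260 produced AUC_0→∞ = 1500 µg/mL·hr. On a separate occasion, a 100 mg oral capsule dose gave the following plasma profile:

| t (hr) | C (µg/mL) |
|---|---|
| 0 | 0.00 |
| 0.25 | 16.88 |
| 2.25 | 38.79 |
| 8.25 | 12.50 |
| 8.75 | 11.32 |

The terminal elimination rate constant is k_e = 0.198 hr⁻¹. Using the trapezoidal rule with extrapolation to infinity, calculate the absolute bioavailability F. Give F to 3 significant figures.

F = 0.183

Trapezoidal AUC_0→8.75 (oral capsule):
  [0→0.25]: (0.00+16.88)/2 × 0.25 = 2.11
  [0.25→2.25]: (16.88+38.79)/2 × 2 = 55.67
  [2.25→8.25]: (38.79+12.50)/2 × 6 = 153.87
  [8.25→8.75]: (12.50+11.32)/2 × 0.5 = 5.955
  Sum = 217.605 µg/mL·hr
Tail: C_last/k_e = 11.32/0.198 = 57.172
AUC_0→∞ (oral capsule) = 217.605 + 57.172 = 274.777 µg/mL·hr
F = (AUC_ev/D_ev)/(AUC_iv/D_iv) = (274.777/100)/(1500/100) = 2.74777/15 = 0.1832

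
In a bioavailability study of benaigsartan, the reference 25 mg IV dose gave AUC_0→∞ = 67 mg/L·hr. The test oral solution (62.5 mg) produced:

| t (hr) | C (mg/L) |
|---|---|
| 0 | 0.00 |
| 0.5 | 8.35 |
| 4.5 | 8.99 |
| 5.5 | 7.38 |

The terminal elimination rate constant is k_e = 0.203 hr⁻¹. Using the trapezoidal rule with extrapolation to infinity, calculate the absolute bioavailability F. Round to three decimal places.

Trapezoidal AUC_0→5.5 (oral solution):
  [0→0.5]: (0.00+8.35)/2 × 0.5 = 2.0875
  [0.5→4.5]: (8.35+8.99)/2 × 4 = 34.68
  [4.5→5.5]: (8.99+7.38)/2 × 1 = 8.185
  Sum = 44.9525 mg/L·hr
Tail: C_last/k_e = 7.38/0.203 = 36.355
AUC_0→∞ (oral solution) = 44.9525 + 36.355 = 81.3075 mg/L·hr
F = (AUC_ev/D_ev)/(AUC_iv/D_iv) = (81.3075/62.5)/(67/25) = 1.30092/2.68 = 0.4854

F = 0.485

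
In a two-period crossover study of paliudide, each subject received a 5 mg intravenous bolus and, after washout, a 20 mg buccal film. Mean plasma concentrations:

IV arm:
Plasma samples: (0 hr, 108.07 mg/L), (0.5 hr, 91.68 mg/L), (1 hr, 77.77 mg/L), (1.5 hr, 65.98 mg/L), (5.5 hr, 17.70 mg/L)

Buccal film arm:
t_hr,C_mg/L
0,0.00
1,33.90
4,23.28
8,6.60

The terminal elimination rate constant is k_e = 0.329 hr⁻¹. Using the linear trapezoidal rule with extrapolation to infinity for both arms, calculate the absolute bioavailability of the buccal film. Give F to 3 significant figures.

Trapezoidal AUC_0→5.5 (IV):
  [0→0.5]: (108.07+91.68)/2 × 0.5 = 49.9375
  [0.5→1]: (91.68+77.77)/2 × 0.5 = 42.3625
  [1→1.5]: (77.77+65.98)/2 × 0.5 = 35.9375
  [1.5→5.5]: (65.98+17.70)/2 × 4 = 167.36
  Sum = 295.5975 mg/L·hr
IV tail: 17.70/0.329 = 53.799; AUC_iv,0→∞ = 295.5975 + 53.799 = 349.3965 mg/L·hr
Trapezoidal AUC_0→8 (buccal film):
  [0→1]: (0.00+33.90)/2 × 1 = 16.95
  [1→4]: (33.90+23.28)/2 × 3 = 85.77
  [4→8]: (23.28+6.60)/2 × 4 = 59.76
  Sum = 162.48 mg/L·hr
buccal film tail: 6.60/0.329 = 20.061; AUC_ev,0→∞ = 162.48 + 20.061 = 182.541 mg/L·hr
F = (AUC_ev/D_ev)/(AUC_iv/D_iv) = (182.541/20)/(349.3965/5) = 9.12705/69.8793 = 0.1306

F = 0.131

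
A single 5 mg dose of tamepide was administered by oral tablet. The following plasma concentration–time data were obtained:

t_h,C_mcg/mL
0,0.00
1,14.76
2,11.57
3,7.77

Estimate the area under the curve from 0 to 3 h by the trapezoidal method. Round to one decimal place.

AUC = 30.2 mcg/mL·h

Trapezoidal AUC_0→3:
  [0→1]: (0.00+14.76)/2 × 1 = 7.38
  [1→2]: (14.76+11.57)/2 × 1 = 13.165
  [2→3]: (11.57+7.77)/2 × 1 = 9.67
  Sum = 30.215 mcg/mL·h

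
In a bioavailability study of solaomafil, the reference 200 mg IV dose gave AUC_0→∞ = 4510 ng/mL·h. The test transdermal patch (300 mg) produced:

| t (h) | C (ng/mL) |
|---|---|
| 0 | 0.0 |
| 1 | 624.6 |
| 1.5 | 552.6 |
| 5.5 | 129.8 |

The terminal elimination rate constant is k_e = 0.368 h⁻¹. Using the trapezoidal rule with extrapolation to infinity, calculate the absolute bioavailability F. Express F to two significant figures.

Trapezoidal AUC_0→5.5 (transdermal patch):
  [0→1]: (0.0+624.6)/2 × 1 = 312.3
  [1→1.5]: (624.6+552.6)/2 × 0.5 = 294.3
  [1.5→5.5]: (552.6+129.8)/2 × 4 = 1364.8
  Sum = 1971.4 ng/mL·h
Tail: C_last/k_e = 129.8/0.368 = 352.717
AUC_0→∞ (transdermal patch) = 1971.4 + 352.717 = 2324.117 ng/mL·h
F = (AUC_ev/D_ev)/(AUC_iv/D_iv) = (2324.117/300)/(4510/200) = 7.74706/22.55 = 0.3436

F = 0.34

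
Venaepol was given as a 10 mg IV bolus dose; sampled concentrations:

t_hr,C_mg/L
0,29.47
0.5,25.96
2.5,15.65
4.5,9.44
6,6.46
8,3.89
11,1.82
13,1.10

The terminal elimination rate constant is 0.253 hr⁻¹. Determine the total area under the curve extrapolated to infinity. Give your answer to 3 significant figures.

AUC = 119 mg/L·hr

Trapezoidal AUC_0→13:
  [0→0.5]: (29.47+25.96)/2 × 0.5 = 13.8575
  [0.5→2.5]: (25.96+15.65)/2 × 2 = 41.61
  [2.5→4.5]: (15.65+9.44)/2 × 2 = 25.09
  [4.5→6]: (9.44+6.46)/2 × 1.5 = 11.925
  [6→8]: (6.46+3.89)/2 × 2 = 10.35
  [8→11]: (3.89+1.82)/2 × 3 = 8.565
  [11→13]: (1.82+1.10)/2 × 2 = 2.92
  Sum = 114.3175 mg/L·hr
Extrapolated tail: C_last / k_e = 1.10 / 0.253 = 4.348
AUC_0→∞ = 114.3175 + 4.348 = 118.6655 mg/L·hr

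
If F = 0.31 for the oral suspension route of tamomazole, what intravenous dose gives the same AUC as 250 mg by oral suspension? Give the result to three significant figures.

D_iv = 77.5 mg

Systemic exposure from an extravascular dose = F × D_ev, so the equivalent IV dose is F × D_ev.
D_iv = F × D_ev = 0.31 × 250 = 77.5 mg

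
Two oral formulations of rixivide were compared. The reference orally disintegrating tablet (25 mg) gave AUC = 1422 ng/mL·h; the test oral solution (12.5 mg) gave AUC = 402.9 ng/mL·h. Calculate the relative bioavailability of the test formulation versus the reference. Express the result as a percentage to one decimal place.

F_rel = (AUC_test/D_test) / (AUC_ref/D_ref)
      = (402.9/12.5) / (1422/25)
      = 32.232 / 56.88 = 0.5667 = 56.67%

F_rel = 56.7%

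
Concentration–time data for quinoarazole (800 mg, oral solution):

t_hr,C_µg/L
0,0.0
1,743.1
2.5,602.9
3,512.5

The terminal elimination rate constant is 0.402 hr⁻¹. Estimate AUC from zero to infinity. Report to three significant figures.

Trapezoidal AUC_0→3:
  [0→1]: (0.0+743.1)/2 × 1 = 371.55
  [1→2.5]: (743.1+602.9)/2 × 1.5 = 1009.5
  [2.5→3]: (602.9+512.5)/2 × 0.5 = 278.85
  Sum = 1659.9 µg/L·hr
Extrapolated tail: C_last / k_e = 512.5 / 0.402 = 1274.876
AUC_0→∞ = 1659.9 + 1274.876 = 2934.776 µg/L·hr

AUC = 2930 µg/L·hr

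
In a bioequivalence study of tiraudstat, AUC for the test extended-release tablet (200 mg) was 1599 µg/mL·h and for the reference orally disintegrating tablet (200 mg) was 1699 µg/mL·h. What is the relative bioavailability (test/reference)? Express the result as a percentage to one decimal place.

F_rel = (AUC_test/D_test) / (AUC_ref/D_ref)
      = (1599/200) / (1699/200)
      = 7.995 / 8.495 = 0.9411 = 94.11%

F_rel = 94.1%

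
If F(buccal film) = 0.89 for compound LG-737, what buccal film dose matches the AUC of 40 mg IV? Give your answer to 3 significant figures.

D_buccal = 44.9 mg

For equal systemic exposure: F × D_ev = D_iv
D_ev = D_iv / F = 40 / 0.89 = 44.9438 mg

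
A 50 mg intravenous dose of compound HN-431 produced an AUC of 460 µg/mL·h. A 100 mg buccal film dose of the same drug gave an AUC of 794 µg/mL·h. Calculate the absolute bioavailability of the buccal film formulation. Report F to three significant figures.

F = (AUC_ev / D_ev) / (AUC_iv / D_iv)
  = (794/100) / (460/50)
  = 7.94 / 9.2 = 0.8630

F = 0.863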